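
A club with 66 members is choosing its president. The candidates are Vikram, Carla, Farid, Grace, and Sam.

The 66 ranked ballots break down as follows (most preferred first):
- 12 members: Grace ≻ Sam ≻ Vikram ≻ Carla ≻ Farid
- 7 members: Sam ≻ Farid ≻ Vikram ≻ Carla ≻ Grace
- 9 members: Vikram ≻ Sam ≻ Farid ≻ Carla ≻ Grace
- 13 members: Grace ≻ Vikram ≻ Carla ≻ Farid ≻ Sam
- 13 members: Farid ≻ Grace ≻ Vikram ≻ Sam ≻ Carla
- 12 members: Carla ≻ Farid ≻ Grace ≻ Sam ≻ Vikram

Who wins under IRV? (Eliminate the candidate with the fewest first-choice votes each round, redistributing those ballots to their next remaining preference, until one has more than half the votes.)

Round 1: Vikram 9, Carla 12, Farid 13, Grace 25, Sam 7. Sam eliminated.
Round 2: Vikram 9, Carla 12, Farid 20, Grace 25. Vikram eliminated.
Round 3: Carla 12, Farid 29, Grace 25. Carla eliminated.
Round 4: Farid 41, Grace 25. Farid has a majority (≥34).

Farid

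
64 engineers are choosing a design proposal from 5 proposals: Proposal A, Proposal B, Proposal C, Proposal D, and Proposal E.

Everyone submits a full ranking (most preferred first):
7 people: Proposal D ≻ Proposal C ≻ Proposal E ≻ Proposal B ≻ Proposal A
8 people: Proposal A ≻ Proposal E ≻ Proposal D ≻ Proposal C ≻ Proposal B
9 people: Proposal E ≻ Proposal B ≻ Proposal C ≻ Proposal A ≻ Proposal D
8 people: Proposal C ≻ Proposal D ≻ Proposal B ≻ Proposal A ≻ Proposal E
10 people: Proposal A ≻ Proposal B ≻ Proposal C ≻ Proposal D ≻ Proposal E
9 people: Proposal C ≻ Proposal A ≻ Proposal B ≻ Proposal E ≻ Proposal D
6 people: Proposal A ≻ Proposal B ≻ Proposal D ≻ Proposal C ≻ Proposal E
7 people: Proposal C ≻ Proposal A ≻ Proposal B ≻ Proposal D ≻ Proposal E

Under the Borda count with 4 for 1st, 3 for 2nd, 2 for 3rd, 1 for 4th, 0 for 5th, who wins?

Proposal A: 7×0 + 8×4 + 9×1 + 8×1 + 10×4 + 9×3 + 6×4 + 7×3 = 161
Proposal B: 7×1 + 8×0 + 9×3 + 8×2 + 10×3 + 9×2 + 6×3 + 7×2 = 130
Proposal C: 7×3 + 8×1 + 9×2 + 8×4 + 10×2 + 9×4 + 6×1 + 7×4 = 169
Proposal D: 7×4 + 8×2 + 9×0 + 8×3 + 10×1 + 9×0 + 6×2 + 7×1 = 97
Proposal E: 7×2 + 8×3 + 9×4 + 8×0 + 10×0 + 9×1 + 6×0 + 7×0 = 83

Proposal C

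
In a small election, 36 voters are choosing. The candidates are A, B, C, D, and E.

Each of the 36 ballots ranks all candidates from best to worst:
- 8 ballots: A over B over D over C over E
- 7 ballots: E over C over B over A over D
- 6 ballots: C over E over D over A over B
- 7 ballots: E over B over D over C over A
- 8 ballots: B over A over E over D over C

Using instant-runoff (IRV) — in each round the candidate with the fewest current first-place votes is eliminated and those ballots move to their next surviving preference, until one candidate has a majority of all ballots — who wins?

Round 1: A 8, B 8, C 6, D 0, E 14. D eliminated.
Round 2: A 8, B 8, C 6, E 14. C eliminated.
Round 3: A 8, B 8, E 20. E has a majority (≥19).

E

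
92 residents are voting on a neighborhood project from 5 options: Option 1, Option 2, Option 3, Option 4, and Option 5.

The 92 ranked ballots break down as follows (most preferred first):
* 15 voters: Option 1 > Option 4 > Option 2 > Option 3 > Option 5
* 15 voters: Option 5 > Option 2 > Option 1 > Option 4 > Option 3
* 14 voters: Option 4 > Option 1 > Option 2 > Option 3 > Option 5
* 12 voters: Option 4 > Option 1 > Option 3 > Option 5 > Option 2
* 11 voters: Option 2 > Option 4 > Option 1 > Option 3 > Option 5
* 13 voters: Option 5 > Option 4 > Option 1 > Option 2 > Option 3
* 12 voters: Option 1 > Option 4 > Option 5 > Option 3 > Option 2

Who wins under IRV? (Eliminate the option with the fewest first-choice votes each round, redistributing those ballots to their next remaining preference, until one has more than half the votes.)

Round 1: Option 1 27, Option 2 11, Option 3 0, Option 4 26, Option 5 28. Option 3 eliminated.
Round 2: Option 1 27, Option 2 11, Option 4 26, Option 5 28. Option 2 eliminated.
Round 3: Option 1 27, Option 4 37, Option 5 28. Option 1 eliminated.
Round 4: Option 4 64, Option 5 28. Option 4 has a majority (≥47).

Option 4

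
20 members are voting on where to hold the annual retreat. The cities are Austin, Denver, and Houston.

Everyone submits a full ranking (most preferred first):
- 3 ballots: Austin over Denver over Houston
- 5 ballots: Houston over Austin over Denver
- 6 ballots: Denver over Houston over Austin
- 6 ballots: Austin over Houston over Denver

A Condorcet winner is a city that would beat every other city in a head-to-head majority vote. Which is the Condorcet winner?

Houston vs Austin: 11–9
Houston vs Denver: 11–9
Houston beats every other city.

Houston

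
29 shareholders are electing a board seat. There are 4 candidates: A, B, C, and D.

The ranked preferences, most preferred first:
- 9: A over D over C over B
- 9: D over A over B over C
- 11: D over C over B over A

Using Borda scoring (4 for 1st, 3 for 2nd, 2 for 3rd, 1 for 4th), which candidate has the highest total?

A: 9×4 + 9×3 + 11×1 = 74
B: 9×1 + 9×2 + 11×2 = 49
C: 9×2 + 9×1 + 11×3 = 60
D: 9×3 + 9×4 + 11×4 = 107

D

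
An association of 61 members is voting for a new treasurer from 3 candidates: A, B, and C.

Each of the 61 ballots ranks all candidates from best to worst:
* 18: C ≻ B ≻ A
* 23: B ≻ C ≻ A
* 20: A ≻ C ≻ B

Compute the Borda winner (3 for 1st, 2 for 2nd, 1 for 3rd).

C

A: 18×1 + 23×1 + 20×3 = 101
B: 18×2 + 23×3 + 20×1 = 125
C: 18×3 + 23×2 + 20×2 = 140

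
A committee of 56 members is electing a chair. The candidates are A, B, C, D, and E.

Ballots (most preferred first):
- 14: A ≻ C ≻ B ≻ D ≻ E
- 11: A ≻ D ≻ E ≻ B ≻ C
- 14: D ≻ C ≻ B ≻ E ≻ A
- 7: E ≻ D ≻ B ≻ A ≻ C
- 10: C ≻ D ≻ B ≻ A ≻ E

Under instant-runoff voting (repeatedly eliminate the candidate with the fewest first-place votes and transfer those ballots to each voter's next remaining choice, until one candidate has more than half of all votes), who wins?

Round 1: A 25, B 0, C 10, D 14, E 7. B eliminated.
Round 2: A 25, C 10, D 14, E 7. E eliminated.
Round 3: A 25, C 10, D 21. C eliminated.
Round 4: A 25, D 31. D has a majority (≥29).

D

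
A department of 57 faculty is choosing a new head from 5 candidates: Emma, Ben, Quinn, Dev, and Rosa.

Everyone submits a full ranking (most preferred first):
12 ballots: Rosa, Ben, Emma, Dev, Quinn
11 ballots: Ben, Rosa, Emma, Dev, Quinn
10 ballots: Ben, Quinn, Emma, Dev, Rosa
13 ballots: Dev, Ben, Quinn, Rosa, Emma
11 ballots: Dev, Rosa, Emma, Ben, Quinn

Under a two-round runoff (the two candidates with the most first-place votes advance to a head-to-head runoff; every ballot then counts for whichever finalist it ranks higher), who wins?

Round 1 first-place votes: Emma 0, Ben 21, Quinn 0, Dev 24, Rosa 12. Dev and Ben advance.
Runoff: Dev is ranked above Ben on 24 ballots, Ben above Dev on 33.

Ben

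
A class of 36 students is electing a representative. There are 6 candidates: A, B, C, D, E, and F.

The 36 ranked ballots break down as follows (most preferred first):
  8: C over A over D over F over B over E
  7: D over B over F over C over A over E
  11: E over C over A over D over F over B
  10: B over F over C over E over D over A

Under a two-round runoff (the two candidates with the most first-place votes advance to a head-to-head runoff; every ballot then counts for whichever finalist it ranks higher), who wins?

B

Round 1 first-place votes: A 0, B 10, C 8, D 7, E 11, F 0. E and B advance.
Runoff: E is ranked above B on 11 ballots, B above E on 25.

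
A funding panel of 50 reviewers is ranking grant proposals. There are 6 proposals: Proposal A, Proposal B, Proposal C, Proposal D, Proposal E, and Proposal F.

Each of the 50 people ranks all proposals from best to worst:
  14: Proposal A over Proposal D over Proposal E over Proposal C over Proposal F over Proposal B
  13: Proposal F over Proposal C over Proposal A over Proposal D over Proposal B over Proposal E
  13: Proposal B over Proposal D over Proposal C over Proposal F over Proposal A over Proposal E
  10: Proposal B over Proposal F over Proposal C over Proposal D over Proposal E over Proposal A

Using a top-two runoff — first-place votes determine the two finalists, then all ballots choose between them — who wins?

Proposal A

Round 1 first-place votes: Proposal A 14, Proposal B 23, Proposal C 0, Proposal D 0, Proposal E 0, Proposal F 13. Proposal B and Proposal A advance.
Runoff: Proposal B is ranked above Proposal A on 23 ballots, Proposal A above Proposal B on 27.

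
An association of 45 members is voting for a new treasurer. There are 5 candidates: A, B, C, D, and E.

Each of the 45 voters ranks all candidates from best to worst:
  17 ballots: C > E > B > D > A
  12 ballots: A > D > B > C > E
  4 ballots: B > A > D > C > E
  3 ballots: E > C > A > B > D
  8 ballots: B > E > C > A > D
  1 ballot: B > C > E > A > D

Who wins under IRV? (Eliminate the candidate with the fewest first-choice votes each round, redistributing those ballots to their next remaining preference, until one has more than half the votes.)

B

Round 1: A 12, B 13, C 17, D 0, E 3. D eliminated.
Round 2: A 12, B 13, C 17, E 3. E eliminated.
Round 3: A 12, B 13, C 20. A eliminated.
Round 4: B 25, C 20. B has a majority (≥23).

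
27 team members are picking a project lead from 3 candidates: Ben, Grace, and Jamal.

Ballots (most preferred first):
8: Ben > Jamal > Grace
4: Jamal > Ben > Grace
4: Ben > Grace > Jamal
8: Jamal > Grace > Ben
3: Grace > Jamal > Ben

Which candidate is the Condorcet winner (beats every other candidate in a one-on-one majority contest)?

Jamal

Jamal vs Ben: 15–12
Jamal vs Grace: 20–7
Jamal beats every other candidate.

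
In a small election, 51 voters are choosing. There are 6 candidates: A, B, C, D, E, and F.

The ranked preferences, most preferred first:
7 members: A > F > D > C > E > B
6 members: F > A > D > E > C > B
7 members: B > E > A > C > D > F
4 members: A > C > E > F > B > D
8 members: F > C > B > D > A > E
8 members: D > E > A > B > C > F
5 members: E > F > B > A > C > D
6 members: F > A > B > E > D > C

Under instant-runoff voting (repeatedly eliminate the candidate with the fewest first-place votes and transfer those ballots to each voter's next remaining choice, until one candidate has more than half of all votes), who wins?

Round 1: A 11, B 7, C 0, D 8, E 5, F 20. C eliminated.
Round 2: A 11, B 7, D 8, E 5, F 20. E eliminated.
Round 3: A 11, B 7, D 8, F 25. B eliminated.
Round 4: A 18, D 8, F 25. D eliminated.
Round 5: A 26, F 25. A has a majority (≥26).

A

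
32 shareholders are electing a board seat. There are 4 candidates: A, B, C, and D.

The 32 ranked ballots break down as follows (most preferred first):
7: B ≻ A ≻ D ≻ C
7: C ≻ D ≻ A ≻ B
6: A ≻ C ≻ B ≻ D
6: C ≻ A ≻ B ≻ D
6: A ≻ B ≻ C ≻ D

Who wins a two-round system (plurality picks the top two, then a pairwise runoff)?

A

Round 1 first-place votes: A 12, B 7, C 13, D 0. C and A advance.
Runoff: C is ranked above A on 13 ballots, A above C on 19.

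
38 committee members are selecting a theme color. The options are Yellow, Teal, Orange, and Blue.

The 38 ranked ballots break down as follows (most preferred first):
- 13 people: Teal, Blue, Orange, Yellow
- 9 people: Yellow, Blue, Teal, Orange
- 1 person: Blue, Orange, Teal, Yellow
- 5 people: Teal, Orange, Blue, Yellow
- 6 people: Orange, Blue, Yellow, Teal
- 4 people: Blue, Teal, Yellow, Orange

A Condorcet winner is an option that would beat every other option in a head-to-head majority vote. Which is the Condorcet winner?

Blue

Blue vs Yellow: 29–9
Blue vs Teal: 20–18
Blue vs Orange: 27–11
Blue beats every other option.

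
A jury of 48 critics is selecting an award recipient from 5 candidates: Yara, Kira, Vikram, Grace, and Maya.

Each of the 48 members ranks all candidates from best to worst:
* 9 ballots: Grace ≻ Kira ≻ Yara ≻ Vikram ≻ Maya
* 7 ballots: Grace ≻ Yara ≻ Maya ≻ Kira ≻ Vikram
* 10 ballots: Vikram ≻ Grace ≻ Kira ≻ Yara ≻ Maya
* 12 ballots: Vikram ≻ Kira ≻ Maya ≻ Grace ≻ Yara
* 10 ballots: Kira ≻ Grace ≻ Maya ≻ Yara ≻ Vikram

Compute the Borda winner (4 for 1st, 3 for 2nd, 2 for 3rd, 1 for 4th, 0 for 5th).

Yara: 9×2 + 7×3 + 10×1 + 12×0 + 10×1 = 59
Kira: 9×3 + 7×1 + 10×2 + 12×3 + 10×4 = 130
Vikram: 9×1 + 7×0 + 10×4 + 12×4 + 10×0 = 97
Grace: 9×4 + 7×4 + 10×3 + 12×1 + 10×3 = 136
Maya: 9×0 + 7×2 + 10×0 + 12×2 + 10×2 = 58

Grace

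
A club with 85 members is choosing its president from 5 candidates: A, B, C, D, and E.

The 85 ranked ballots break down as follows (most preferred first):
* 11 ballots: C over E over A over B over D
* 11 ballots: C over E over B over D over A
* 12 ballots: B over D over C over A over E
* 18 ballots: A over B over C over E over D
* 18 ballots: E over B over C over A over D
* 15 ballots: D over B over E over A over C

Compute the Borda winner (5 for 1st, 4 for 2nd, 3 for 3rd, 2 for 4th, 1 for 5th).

A: 11×3 + 11×1 + 12×2 + 18×5 + 18×2 + 15×2 = 224
B: 11×2 + 11×3 + 12×5 + 18×4 + 18×4 + 15×4 = 319
C: 11×5 + 11×5 + 12×3 + 18×3 + 18×3 + 15×1 = 269
D: 11×1 + 11×2 + 12×4 + 18×1 + 18×1 + 15×5 = 192
E: 11×4 + 11×4 + 12×1 + 18×2 + 18×5 + 15×3 = 271

B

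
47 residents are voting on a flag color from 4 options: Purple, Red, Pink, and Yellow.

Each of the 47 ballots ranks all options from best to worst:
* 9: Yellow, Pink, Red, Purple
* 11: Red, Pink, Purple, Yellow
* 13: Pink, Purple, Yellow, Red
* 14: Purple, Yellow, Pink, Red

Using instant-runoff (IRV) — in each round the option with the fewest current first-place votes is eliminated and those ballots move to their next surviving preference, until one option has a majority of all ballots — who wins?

Pink

Round 1: Purple 14, Red 11, Pink 13, Yellow 9. Yellow eliminated.
Round 2: Purple 14, Red 11, Pink 22. Red eliminated.
Round 3: Purple 14, Pink 33. Pink has a majority (≥24).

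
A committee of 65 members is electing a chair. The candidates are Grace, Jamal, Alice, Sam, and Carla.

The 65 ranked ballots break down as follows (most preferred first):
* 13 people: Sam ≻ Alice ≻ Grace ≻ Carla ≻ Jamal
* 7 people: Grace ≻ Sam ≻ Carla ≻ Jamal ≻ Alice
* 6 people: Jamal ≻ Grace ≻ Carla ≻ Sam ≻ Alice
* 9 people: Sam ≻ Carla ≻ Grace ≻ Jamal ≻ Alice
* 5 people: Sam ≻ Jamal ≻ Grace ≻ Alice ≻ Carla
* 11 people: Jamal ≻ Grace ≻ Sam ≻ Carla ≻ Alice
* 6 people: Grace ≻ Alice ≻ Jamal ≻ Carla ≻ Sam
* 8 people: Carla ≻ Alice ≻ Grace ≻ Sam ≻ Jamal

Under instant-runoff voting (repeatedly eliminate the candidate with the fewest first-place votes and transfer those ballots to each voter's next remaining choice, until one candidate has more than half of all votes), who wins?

Grace

Round 1: Grace 13, Jamal 17, Alice 0, Sam 27, Carla 8. Alice eliminated.
Round 2: Grace 13, Jamal 17, Sam 27, Carla 8. Carla eliminated.
Round 3: Grace 21, Jamal 17, Sam 27. Jamal eliminated.
Round 4: Grace 38, Sam 27. Grace has a majority (≥33).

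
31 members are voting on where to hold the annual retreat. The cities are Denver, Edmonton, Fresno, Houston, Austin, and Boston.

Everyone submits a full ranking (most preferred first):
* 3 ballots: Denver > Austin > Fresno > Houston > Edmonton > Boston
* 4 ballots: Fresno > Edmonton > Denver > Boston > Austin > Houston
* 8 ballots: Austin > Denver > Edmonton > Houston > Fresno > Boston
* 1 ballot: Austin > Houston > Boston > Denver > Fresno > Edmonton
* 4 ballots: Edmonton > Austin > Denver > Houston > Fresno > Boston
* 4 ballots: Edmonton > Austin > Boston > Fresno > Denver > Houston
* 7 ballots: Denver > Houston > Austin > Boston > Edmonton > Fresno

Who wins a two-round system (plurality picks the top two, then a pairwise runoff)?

Round 1 first-place votes: Denver 10, Edmonton 8, Fresno 4, Houston 0, Austin 9, Boston 0. Denver and Austin advance.
Runoff: Denver is ranked above Austin on 14 ballots, Austin above Denver on 17.

Austin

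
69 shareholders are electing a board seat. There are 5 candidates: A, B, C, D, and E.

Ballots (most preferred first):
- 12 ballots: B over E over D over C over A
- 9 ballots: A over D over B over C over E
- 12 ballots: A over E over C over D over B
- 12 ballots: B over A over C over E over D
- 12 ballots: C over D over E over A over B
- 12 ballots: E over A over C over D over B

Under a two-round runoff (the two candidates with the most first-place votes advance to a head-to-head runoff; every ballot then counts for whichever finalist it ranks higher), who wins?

A

Round 1 first-place votes: A 21, B 24, C 12, D 0, E 12. B and A advance.
Runoff: B is ranked above A on 24 ballots, A above B on 45.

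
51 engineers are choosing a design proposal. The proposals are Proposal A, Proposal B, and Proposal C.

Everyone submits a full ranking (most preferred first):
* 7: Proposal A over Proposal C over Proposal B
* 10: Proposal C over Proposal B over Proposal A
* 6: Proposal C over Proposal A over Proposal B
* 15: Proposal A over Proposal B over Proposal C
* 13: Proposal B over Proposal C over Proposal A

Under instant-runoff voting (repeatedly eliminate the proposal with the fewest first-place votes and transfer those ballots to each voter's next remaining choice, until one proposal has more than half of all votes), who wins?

Round 1: Proposal A 22, Proposal B 13, Proposal C 16. Proposal B eliminated.
Round 2: Proposal A 22, Proposal C 29. Proposal C has a majority (≥26).

Proposal C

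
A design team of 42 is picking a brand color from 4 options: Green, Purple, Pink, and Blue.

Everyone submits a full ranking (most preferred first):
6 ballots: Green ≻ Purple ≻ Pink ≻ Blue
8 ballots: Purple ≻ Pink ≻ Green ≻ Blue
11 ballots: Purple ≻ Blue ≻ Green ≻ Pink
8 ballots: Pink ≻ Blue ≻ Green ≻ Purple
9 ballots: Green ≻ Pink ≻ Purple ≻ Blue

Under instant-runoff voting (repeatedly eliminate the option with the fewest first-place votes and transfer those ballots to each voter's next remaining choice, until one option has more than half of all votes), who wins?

Round 1: Green 15, Purple 19, Pink 8, Blue 0. Blue eliminated.
Round 2: Green 15, Purple 19, Pink 8. Pink eliminated.
Round 3: Green 23, Purple 19. Green has a majority (≥22).

Green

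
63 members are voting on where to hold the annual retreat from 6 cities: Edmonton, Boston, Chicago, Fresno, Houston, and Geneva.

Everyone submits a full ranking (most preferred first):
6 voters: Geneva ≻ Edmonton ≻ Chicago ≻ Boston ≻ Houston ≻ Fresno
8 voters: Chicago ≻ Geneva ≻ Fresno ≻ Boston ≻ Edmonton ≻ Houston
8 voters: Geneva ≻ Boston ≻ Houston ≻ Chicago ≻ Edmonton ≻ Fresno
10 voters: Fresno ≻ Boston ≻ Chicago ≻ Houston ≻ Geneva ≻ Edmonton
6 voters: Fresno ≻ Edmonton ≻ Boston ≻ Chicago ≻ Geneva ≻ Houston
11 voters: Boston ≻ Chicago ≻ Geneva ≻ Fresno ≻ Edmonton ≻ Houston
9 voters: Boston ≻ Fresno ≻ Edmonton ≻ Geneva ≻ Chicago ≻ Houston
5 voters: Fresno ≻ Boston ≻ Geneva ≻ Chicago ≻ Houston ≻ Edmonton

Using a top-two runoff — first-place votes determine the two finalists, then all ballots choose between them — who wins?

Boston

Round 1 first-place votes: Edmonton 0, Boston 20, Chicago 8, Fresno 21, Houston 0, Geneva 14. Fresno and Boston advance.
Runoff: Fresno is ranked above Boston on 29 ballots, Boston above Fresno on 34.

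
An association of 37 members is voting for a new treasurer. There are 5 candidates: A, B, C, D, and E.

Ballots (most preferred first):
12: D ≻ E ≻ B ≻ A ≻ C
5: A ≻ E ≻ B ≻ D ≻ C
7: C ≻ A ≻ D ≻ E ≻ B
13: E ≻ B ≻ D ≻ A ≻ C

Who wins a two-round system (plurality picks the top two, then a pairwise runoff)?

D

Round 1 first-place votes: A 5, B 0, C 7, D 12, E 13. E and D advance.
Runoff: E is ranked above D on 18 ballots, D above E on 19.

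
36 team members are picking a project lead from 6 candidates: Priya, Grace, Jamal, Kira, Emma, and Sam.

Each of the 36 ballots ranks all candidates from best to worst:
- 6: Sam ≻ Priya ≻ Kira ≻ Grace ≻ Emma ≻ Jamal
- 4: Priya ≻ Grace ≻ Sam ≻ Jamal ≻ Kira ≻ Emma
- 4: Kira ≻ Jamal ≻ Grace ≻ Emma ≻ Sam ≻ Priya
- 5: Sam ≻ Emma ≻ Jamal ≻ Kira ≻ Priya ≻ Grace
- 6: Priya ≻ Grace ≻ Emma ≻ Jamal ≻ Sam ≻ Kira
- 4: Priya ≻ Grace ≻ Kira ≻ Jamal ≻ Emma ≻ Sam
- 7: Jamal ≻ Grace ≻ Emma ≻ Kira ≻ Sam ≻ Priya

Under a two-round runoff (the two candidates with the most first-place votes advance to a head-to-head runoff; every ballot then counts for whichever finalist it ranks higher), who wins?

Sam

Round 1 first-place votes: Priya 14, Grace 0, Jamal 7, Kira 4, Emma 0, Sam 11. Priya and Sam advance.
Runoff: Priya is ranked above Sam on 14 ballots, Sam above Priya on 22.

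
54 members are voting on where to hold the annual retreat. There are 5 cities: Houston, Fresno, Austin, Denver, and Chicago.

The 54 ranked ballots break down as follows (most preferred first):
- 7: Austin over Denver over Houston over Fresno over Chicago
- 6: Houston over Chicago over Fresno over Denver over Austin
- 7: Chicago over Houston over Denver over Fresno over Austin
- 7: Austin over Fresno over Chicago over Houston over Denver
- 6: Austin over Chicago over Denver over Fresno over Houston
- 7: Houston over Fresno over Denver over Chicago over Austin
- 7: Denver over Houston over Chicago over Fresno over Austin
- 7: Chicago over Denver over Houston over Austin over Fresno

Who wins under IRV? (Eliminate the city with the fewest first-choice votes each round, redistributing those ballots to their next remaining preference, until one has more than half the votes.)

Houston

Round 1: Houston 13, Fresno 0, Austin 20, Denver 7, Chicago 14. Fresno eliminated.
Round 2: Houston 13, Austin 20, Denver 7, Chicago 14. Denver eliminated.
Round 3: Houston 20, Austin 20, Chicago 14. Chicago eliminated.
Round 4: Houston 34, Austin 20. Houston has a majority (≥28).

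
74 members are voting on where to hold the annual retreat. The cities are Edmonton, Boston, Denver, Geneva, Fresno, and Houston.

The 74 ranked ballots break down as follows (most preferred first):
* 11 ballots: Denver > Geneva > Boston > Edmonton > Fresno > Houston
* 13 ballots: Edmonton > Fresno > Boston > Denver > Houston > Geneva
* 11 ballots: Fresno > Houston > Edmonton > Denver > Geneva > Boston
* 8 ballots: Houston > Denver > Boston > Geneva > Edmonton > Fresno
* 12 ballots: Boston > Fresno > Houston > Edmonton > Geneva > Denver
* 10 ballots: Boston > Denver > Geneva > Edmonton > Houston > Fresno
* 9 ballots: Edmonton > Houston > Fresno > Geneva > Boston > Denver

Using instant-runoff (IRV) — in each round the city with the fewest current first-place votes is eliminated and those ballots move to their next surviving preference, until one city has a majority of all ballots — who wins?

Round 1: Edmonton 22, Boston 22, Denver 11, Geneva 0, Fresno 11, Houston 8. Geneva eliminated.
Round 2: Edmonton 22, Boston 22, Denver 11, Fresno 11, Houston 8. Houston eliminated.
Round 3: Edmonton 22, Boston 22, Denver 19, Fresno 11. Fresno eliminated.
Round 4: Edmonton 33, Boston 22, Denver 19. Denver eliminated.
Round 5: Edmonton 33, Boston 41. Boston has a majority (≥38).

Boston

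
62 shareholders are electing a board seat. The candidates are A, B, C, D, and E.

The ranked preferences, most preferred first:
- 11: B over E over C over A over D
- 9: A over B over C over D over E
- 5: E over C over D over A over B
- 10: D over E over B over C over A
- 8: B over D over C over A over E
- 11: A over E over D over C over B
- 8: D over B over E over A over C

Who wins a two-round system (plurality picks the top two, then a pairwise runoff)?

Round 1 first-place votes: A 20, B 19, C 0, D 18, E 5. A and B advance.
Runoff: A is ranked above B on 25 ballots, B above A on 37.

B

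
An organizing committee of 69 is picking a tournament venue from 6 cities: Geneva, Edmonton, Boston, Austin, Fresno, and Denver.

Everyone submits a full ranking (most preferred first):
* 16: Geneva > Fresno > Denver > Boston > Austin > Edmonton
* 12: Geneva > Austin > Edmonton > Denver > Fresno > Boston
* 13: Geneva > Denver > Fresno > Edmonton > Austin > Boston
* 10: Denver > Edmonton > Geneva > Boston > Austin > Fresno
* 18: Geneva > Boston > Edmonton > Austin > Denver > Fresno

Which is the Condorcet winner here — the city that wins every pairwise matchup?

Geneva

Geneva vs Edmonton: 59–10
Geneva vs Boston: 69–0
Geneva vs Austin: 69–0
Geneva vs Fresno: 69–0
Geneva vs Denver: 59–10
Geneva beats every other city.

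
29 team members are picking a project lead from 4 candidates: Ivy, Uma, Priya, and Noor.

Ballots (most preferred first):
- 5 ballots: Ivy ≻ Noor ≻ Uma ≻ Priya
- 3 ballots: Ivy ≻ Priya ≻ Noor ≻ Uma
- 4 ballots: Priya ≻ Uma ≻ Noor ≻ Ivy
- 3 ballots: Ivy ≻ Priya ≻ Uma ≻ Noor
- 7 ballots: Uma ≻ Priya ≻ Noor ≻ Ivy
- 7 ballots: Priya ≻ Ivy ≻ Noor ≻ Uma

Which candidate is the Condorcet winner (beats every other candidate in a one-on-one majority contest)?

Priya vs Ivy: 18–11
Priya vs Uma: 17–12
Priya vs Noor: 24–5
Priya beats every other candidate.

Priya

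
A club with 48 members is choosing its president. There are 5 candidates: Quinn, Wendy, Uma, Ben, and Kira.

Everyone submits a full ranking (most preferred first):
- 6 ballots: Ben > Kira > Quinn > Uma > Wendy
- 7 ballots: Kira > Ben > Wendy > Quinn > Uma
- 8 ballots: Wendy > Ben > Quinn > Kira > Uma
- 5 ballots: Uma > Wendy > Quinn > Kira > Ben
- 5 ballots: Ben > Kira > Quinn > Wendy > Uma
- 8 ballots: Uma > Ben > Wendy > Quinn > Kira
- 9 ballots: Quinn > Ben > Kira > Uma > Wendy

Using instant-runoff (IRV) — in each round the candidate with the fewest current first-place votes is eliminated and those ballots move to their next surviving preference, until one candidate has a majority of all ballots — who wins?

Ben

Round 1: Quinn 9, Wendy 8, Uma 13, Ben 11, Kira 7. Kira eliminated.
Round 2: Quinn 9, Wendy 8, Uma 13, Ben 18. Wendy eliminated.
Round 3: Quinn 9, Uma 13, Ben 26. Ben has a majority (≥25).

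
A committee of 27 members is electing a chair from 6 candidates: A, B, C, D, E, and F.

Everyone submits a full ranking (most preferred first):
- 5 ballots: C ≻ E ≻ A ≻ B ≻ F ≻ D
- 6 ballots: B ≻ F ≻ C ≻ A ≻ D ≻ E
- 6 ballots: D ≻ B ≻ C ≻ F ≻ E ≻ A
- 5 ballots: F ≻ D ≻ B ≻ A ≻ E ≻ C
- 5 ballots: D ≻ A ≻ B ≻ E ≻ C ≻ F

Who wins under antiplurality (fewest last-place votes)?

B

Last-place votes: A 6, B 0, C 5, D 5, E 6, F 5.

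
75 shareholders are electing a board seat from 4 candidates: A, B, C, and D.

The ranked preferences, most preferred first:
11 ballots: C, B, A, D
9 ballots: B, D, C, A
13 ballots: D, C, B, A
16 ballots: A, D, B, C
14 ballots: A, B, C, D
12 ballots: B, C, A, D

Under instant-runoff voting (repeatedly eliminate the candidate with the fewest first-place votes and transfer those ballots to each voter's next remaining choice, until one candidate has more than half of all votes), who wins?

B

Round 1: A 30, B 21, C 11, D 13. C eliminated.
Round 2: A 30, B 32, D 13. D eliminated.
Round 3: A 30, B 45. B has a majority (≥38).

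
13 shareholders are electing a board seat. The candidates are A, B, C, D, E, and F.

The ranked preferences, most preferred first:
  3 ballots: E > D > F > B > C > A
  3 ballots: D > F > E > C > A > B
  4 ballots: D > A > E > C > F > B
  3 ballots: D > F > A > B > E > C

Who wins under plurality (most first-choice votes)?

First-place votes: A 0, B 0, C 0, D 10, E 3, F 0.

D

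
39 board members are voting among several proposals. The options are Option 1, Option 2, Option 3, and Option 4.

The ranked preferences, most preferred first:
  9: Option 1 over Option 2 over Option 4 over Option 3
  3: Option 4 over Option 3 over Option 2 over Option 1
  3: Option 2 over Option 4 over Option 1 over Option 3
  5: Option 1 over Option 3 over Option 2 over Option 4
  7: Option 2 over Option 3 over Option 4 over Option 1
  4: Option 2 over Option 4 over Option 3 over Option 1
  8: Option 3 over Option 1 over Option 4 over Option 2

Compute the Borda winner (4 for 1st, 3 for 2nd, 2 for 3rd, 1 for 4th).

Option 1: 9×4 + 3×1 + 3×2 + 5×4 + 7×1 + 4×1 + 8×3 = 100
Option 2: 9×3 + 3×2 + 3×4 + 5×2 + 7×4 + 4×4 + 8×1 = 107
Option 3: 9×1 + 3×3 + 3×1 + 5×3 + 7×3 + 4×2 + 8×4 = 97
Option 4: 9×2 + 3×4 + 3×3 + 5×1 + 7×2 + 4×3 + 8×2 = 86

Option 2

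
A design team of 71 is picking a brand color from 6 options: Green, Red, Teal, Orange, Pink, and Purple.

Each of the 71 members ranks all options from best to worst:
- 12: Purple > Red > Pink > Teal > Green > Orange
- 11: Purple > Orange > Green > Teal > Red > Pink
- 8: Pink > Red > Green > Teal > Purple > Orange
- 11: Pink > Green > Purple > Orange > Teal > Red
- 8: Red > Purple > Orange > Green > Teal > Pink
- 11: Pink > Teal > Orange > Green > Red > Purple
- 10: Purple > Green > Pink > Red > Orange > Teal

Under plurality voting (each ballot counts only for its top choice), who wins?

Purple

First-place votes: Green 0, Red 8, Teal 0, Orange 0, Pink 30, Purple 33.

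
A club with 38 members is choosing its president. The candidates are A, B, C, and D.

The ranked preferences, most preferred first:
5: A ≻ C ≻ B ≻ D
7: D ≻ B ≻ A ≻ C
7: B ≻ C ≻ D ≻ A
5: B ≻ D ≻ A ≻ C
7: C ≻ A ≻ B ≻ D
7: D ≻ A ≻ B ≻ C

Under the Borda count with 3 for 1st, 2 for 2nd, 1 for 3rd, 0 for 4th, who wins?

B

A: 5×3 + 7×1 + 7×0 + 5×1 + 7×2 + 7×2 = 55
B: 5×1 + 7×2 + 7×3 + 5×3 + 7×1 + 7×1 = 69
C: 5×2 + 7×0 + 7×2 + 5×0 + 7×3 + 7×0 = 45
D: 5×0 + 7×3 + 7×1 + 5×2 + 7×0 + 7×3 = 59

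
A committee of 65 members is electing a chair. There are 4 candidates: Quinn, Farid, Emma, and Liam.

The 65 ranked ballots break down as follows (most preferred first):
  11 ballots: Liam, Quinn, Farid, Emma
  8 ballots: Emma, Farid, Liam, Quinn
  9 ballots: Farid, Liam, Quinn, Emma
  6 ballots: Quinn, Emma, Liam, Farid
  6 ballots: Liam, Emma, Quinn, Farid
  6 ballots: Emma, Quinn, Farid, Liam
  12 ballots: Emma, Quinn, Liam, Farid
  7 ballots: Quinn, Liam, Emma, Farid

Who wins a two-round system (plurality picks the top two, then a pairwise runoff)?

Liam

Round 1 first-place votes: Quinn 13, Farid 9, Emma 26, Liam 17. Emma and Liam advance.
Runoff: Emma is ranked above Liam on 32 ballots, Liam above Emma on 33.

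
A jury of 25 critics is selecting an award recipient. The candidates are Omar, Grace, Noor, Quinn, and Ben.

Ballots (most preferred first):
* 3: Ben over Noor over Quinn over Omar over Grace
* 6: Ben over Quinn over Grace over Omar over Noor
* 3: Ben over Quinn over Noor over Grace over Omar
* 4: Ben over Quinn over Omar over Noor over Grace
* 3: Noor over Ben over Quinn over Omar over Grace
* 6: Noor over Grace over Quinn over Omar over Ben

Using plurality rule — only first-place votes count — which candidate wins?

Ben

First-place votes: Omar 0, Grace 0, Noor 9, Quinn 0, Ben 16.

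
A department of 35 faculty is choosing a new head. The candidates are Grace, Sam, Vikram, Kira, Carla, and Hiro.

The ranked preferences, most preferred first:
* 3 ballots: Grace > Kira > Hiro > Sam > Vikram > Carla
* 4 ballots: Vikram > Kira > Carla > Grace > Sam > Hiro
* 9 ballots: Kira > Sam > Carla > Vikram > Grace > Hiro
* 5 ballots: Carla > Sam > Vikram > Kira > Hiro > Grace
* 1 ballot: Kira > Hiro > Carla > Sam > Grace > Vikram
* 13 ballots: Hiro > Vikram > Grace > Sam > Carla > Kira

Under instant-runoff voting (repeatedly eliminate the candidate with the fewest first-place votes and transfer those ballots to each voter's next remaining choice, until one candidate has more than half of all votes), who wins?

Round 1: Grace 3, Sam 0, Vikram 4, Kira 10, Carla 5, Hiro 13. Sam eliminated.
Round 2: Grace 3, Vikram 4, Kira 10, Carla 5, Hiro 13. Grace eliminated.
Round 3: Vikram 4, Kira 13, Carla 5, Hiro 13. Vikram eliminated.
Round 4: Kira 17, Carla 5, Hiro 13. Carla eliminated.
Round 5: Kira 22, Hiro 13. Kira has a majority (≥18).

Kira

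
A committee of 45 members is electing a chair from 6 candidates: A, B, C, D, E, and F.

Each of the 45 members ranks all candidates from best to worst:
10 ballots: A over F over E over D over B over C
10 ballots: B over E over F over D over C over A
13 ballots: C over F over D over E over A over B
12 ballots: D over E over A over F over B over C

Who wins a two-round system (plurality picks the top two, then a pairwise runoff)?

D

Round 1 first-place votes: A 10, B 10, C 13, D 12, E 0, F 0. C and D advance.
Runoff: C is ranked above D on 13 ballots, D above C on 32.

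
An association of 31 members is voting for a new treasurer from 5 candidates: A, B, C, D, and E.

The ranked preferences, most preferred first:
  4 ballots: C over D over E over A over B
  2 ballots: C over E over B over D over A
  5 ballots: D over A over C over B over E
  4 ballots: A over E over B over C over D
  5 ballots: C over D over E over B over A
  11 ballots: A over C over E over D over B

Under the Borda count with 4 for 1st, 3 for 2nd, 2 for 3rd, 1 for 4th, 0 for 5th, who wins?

C

A: 4×1 + 2×0 + 5×3 + 4×4 + 5×0 + 11×4 = 79
B: 4×0 + 2×2 + 5×1 + 4×2 + 5×1 + 11×0 = 22
C: 4×4 + 2×4 + 5×2 + 4×1 + 5×4 + 11×3 = 91
D: 4×3 + 2×1 + 5×4 + 4×0 + 5×3 + 11×1 = 60
E: 4×2 + 2×3 + 5×0 + 4×3 + 5×2 + 11×2 = 58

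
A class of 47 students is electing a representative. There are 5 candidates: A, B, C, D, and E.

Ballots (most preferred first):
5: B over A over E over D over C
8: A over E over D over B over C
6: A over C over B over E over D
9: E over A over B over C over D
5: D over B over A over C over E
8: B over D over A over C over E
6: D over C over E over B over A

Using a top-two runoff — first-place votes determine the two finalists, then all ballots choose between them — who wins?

B

Round 1 first-place votes: A 14, B 13, C 0, D 11, E 9. A and B advance.
Runoff: A is ranked above B on 23 ballots, B above A on 24.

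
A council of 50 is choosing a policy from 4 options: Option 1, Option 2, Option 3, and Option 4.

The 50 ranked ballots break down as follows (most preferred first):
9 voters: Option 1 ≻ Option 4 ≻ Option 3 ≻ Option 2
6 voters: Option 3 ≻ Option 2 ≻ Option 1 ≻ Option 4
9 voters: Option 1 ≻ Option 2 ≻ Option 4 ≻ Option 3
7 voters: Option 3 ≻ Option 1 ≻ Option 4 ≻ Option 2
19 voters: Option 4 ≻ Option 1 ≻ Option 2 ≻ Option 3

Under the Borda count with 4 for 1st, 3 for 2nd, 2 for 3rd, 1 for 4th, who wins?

Option 1

Option 1: 9×4 + 6×2 + 9×4 + 7×3 + 19×3 = 162
Option 2: 9×1 + 6×3 + 9×3 + 7×1 + 19×2 = 99
Option 3: 9×2 + 6×4 + 9×1 + 7×4 + 19×1 = 98
Option 4: 9×3 + 6×1 + 9×2 + 7×2 + 19×4 = 141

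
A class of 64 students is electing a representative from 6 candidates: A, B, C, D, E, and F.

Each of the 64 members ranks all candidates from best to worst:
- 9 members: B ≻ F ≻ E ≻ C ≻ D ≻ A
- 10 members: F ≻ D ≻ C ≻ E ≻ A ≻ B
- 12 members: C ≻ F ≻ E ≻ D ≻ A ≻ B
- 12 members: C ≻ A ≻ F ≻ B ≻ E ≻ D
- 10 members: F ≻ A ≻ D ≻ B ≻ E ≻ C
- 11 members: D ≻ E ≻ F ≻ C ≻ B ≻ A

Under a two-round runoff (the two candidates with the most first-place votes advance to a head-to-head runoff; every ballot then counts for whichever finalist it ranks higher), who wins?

Round 1 first-place votes: A 0, B 9, C 24, D 11, E 0, F 20. C and F advance.
Runoff: C is ranked above F on 24 ballots, F above C on 40.

F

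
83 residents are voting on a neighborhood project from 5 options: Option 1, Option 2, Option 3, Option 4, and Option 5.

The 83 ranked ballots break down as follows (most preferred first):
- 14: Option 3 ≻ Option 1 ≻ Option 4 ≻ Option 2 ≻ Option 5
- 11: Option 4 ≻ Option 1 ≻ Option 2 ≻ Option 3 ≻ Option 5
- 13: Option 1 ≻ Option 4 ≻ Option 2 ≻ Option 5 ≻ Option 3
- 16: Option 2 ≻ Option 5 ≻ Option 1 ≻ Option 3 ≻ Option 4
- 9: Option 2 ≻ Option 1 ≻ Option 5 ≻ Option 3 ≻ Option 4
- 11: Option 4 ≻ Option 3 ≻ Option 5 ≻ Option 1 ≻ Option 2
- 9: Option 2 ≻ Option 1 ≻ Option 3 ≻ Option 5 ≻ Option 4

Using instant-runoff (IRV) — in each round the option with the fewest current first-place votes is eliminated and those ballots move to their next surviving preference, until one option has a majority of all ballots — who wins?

Round 1: Option 1 13, Option 2 34, Option 3 14, Option 4 22, Option 5 0. Option 5 eliminated.
Round 2: Option 1 13, Option 2 34, Option 3 14, Option 4 22. Option 1 eliminated.
Round 3: Option 2 34, Option 3 14, Option 4 35. Option 3 eliminated.
Round 4: Option 2 34, Option 4 49. Option 4 has a majority (≥42).

Option 4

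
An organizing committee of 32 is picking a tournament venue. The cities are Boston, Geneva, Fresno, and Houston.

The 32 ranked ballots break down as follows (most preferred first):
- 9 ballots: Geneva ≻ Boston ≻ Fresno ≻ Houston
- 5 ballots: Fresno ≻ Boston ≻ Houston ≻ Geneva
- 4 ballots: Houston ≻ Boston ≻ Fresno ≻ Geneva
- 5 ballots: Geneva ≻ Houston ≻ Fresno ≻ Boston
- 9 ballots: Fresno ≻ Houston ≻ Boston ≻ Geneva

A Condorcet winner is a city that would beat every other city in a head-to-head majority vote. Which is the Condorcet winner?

Fresno

Fresno vs Boston: 19–13
Fresno vs Geneva: 18–14
Fresno vs Houston: 23–9
Fresno beats every other city.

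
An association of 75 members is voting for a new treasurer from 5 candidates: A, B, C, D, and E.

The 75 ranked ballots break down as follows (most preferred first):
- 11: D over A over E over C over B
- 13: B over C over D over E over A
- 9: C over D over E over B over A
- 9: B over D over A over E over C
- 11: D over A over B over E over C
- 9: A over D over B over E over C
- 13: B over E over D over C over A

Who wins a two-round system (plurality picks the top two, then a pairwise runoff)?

Round 1 first-place votes: A 9, B 35, C 9, D 22, E 0. B and D advance.
Runoff: B is ranked above D on 35 ballots, D above B on 40.

D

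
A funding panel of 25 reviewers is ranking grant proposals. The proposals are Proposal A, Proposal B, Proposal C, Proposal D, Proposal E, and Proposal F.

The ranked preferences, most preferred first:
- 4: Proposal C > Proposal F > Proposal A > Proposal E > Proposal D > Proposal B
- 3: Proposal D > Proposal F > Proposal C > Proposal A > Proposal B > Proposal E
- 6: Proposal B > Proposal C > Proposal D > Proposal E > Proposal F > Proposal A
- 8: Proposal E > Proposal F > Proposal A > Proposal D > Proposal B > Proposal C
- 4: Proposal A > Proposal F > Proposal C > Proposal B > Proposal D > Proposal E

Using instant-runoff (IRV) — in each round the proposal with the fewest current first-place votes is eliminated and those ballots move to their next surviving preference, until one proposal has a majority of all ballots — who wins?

Proposal C

Round 1: Proposal A 4, Proposal B 6, Proposal C 4, Proposal D 3, Proposal E 8, Proposal F 0. Proposal F eliminated.
Round 2: Proposal A 4, Proposal B 6, Proposal C 4, Proposal D 3, Proposal E 8. Proposal D eliminated.
Round 3: Proposal A 4, Proposal B 6, Proposal C 7, Proposal E 8. Proposal A eliminated.
Round 4: Proposal B 6, Proposal C 11, Proposal E 8. Proposal B eliminated.
Round 5: Proposal C 17, Proposal E 8. Proposal C has a majority (≥13).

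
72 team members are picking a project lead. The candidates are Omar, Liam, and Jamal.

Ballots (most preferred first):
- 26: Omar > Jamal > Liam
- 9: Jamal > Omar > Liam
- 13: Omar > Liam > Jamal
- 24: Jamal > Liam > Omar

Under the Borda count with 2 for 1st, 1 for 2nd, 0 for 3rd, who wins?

Omar: 26×2 + 9×1 + 13×2 + 24×0 = 87
Liam: 26×0 + 9×0 + 13×1 + 24×1 = 37
Jamal: 26×1 + 9×2 + 13×0 + 24×2 = 92

Jamal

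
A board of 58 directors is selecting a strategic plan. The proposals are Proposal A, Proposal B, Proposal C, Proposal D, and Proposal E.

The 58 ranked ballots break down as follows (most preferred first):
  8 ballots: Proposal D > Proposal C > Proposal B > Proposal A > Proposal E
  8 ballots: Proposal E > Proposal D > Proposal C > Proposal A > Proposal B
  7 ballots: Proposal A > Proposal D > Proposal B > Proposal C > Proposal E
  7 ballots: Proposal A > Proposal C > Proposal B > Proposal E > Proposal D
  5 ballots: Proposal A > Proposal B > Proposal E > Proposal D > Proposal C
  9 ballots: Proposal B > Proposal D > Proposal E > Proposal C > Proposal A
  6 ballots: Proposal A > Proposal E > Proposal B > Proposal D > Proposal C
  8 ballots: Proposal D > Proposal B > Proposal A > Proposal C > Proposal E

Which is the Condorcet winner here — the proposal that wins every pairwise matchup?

Proposal D vs Proposal A: 33–25
Proposal D vs Proposal B: 31–27
Proposal D vs Proposal C: 51–7
Proposal D vs Proposal E: 32–26
Proposal D beats every other proposal.

Proposal D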